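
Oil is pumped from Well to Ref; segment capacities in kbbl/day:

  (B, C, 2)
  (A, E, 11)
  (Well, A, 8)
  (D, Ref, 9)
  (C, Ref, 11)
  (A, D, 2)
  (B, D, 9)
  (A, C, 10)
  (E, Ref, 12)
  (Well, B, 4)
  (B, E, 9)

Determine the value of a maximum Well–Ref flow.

12

Augment Well→A→C→Ref: bottleneck 8, flow now 8.
Augment Well→B→C→Ref: bottleneck 2, flow now 10.
Augment Well→B→D→Ref: bottleneck 2, flow now 12.
No augmenting path remains; maximum flow = 12.
In the residual graph, reachable from Well: {Well}.
Min-cut edges: Well→A (8), Well→B (4); capacity 8 + 4 = 12.
This cut is saturated, so no flow can exceed 12.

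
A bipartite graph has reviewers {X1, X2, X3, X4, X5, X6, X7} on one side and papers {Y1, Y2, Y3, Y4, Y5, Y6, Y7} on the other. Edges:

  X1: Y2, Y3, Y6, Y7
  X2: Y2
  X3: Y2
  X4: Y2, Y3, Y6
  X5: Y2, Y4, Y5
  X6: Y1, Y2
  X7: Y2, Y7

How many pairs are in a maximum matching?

6

Unit-capacity flow: source→left, listed edges, right→sink; max matching = max flow.
Augmenting path X1→Y2 (+1); matched 1.
Augmenting path X4→Y3 (+1); matched 2.
Augmenting path X5→Y4 (+1); matched 3.
Augmenting path X6→Y1 (+1); matched 4.
Augmenting path X7→Y7 (+1); matched 5.
Augmenting path X2→Y2→X1→Y6 (+1); matched 6.
No augmenting path remains; maximum matching = 6.
König certificate: {X1, X4, X5, X6, X7, Y2} is a vertex cover of size 6 (every listed pair touches it), so no matching can be larger.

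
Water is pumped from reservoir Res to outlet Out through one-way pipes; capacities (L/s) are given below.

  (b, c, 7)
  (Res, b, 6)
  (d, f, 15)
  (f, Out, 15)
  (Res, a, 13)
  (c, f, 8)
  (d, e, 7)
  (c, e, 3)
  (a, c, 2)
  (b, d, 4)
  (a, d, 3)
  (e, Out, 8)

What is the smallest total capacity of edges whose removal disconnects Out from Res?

Augment Res→a→c→e→Out: bottleneck 2, flow now 2.
Augment Res→a→d→e→Out: bottleneck 3, flow now 5.
Augment Res→b→c→e→Out: bottleneck 1, flow now 6.
Augment Res→b→c→f→Out: bottleneck 5, flow now 11.
No augmenting path remains; maximum flow = 11.
By max-flow min-cut, the minimum cut capacity equals the max flow.
In the residual graph, reachable from Res: {Res, a}.
Min-cut edges: Res→b (6), a→c (2), a→d (3); capacity 6 + 2 + 3 = 11.

11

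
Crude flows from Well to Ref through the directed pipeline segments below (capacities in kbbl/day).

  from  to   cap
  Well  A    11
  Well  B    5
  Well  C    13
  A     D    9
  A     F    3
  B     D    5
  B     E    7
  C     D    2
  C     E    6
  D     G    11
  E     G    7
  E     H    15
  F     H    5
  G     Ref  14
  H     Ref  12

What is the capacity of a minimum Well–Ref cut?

Augment Well→A→D→G→Ref: bottleneck 9, flow now 9.
Augment Well→A→F→H→Ref: bottleneck 2, flow now 11.
Augment Well→B→D→G→Ref: bottleneck 2, flow now 13.
Augment Well→B→E→G→Ref: bottleneck 3, flow now 16.
Augment Well→C→E→H→Ref: bottleneck 6, flow now 22.
Augment Well→C→D→A→F→H→Ref: bottleneck 1, flow now 23. (uses reverse residual edge)
Augment Well→C→D→B→E→H→Ref: bottleneck 1, flow now 24. (uses reverse residual edge)
No augmenting path remains; maximum flow = 24.
By max-flow min-cut, the minimum cut capacity equals the max flow.
In the residual graph, reachable from Well: {Well, C}.
Min-cut edges: Well→A (11), Well→B (5), C→D (2), C→E (6); capacity 11 + 5 + 2 + 6 = 24.

24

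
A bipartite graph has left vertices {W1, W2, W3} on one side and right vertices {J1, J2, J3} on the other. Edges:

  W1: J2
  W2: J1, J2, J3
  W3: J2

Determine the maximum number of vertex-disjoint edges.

2

Unit-capacity flow: source→left, listed edges, right→sink; max matching = max flow.
Augmenting path W1→J2 (+1); matched 1.
Augmenting path W2→J1 (+1); matched 2.
No augmenting path remains; maximum matching = 2.
König certificate: {W2, J2} is a vertex cover of size 2 (every listed pair touches it), so no matching can be larger.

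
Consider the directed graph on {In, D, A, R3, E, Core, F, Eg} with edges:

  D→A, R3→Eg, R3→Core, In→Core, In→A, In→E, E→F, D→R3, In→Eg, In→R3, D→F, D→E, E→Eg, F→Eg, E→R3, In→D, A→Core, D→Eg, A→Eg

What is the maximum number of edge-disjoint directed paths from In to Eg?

5

Assign every edge capacity 1; by Menger, the answer equals the max flow.
Path In→Eg (+1); total 1.
Path In→D→Eg (+1); total 2.
Path In→A→Eg (+1); total 3.
Path In→R3→Eg (+1); total 4.
Path In→E→Eg (+1); total 5.
No residual In→Eg path; max flow = 5.
Certifying cut of size 5: {In→A, In→D, In→E, In→Eg, In→R3}.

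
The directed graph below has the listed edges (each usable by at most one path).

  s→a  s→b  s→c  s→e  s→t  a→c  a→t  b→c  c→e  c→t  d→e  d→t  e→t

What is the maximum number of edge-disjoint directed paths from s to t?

Assign every edge capacity 1; by Menger, the answer equals the max flow.
Path s→t (+1); total 1.
Path s→a→t (+1); total 2.
Path s→c→t (+1); total 3.
Path s→e→t (+1); total 4.
No residual s→t path; max flow = 4.
Certifying cut of size 4: {c→t, e→t, s→a, s→t}.

4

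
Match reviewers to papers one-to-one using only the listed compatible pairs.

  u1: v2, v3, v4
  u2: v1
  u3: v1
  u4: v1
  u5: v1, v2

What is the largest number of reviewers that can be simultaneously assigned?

Unit-capacity flow: source→left, listed edges, right→sink; max matching = max flow.
Augmenting path u1→v2 (+1); matched 1.
Augmenting path u2→v1 (+1); matched 2.
Augmenting path u5→v2→u1→v3 (+1); matched 3.
No augmenting path remains; maximum matching = 3.
König certificate: {u1, u5, v1} is a vertex cover of size 3 (every listed pair touches it), so no matching can be larger.

3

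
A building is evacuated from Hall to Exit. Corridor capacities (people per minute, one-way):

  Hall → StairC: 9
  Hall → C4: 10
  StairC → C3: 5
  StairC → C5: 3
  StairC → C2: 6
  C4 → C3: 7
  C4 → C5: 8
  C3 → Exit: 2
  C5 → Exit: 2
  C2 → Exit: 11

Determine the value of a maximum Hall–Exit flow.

Augment Hall→StairC→C3→Exit: bottleneck 2, flow now 2.
Augment Hall→StairC→C5→Exit: bottleneck 2, flow now 4.
Augment Hall→StairC→C2→Exit: bottleneck 5, flow now 9.
Augment Hall→C4→C3→StairC→C2→Exit: bottleneck 1, flow now 10. (uses reverse residual edge)
No augmenting path remains; maximum flow = 10.
In the residual graph, reachable from Hall: {Hall, StairC, C4, C3, C5}.
Min-cut edges: StairC→C2 (6), C3→Exit (2), C5→Exit (2); capacity 6 + 2 + 2 = 10.
This cut is saturated, so no flow can exceed 10.

10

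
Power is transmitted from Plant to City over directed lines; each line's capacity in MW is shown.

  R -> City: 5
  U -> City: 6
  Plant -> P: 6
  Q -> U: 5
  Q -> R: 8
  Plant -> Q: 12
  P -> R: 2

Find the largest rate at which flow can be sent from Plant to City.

10

Augment Plant→P→R→City: bottleneck 2, flow now 2.
Augment Plant→Q→R→City: bottleneck 3, flow now 5.
Augment Plant→Q→U→City: bottleneck 5, flow now 10.
No augmenting path remains; maximum flow = 10.
In the residual graph, reachable from Plant: {Plant, P, Q, R}.
Min-cut edges: Q→U (5), R→City (5); capacity 5 + 5 = 10.
This cut is saturated, so no flow can exceed 10.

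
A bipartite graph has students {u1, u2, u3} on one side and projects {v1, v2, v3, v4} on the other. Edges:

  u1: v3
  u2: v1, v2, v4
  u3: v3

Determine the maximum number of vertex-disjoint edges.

2

Unit-capacity flow: source→left, listed edges, right→sink; max matching = max flow.
Augmenting path u1→v3 (+1); matched 1.
Augmenting path u2→v1 (+1); matched 2.
No augmenting path remains; maximum matching = 2.
König certificate: {u2, v3} is a vertex cover of size 2 (every listed pair touches it), so no matching can be larger.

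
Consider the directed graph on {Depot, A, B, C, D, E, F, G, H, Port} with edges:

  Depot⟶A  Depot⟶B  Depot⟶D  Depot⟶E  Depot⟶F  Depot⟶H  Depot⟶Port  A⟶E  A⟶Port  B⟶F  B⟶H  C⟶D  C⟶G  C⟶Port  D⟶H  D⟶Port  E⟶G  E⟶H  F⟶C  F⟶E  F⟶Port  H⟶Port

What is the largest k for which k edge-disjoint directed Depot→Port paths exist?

6

Assign every edge capacity 1; by Menger, the answer equals the max flow.
Path Depot→Port (+1); total 1.
Path Depot→A→Port (+1); total 2.
Path Depot→D→Port (+1); total 3.
Path Depot→F→Port (+1); total 4.
Path Depot→H→Port (+1); total 5.
Path Depot→B→F→C→Port (+1); total 6.
No residual Depot→Port path; max flow = 6.
Certifying cut of size 6: {Depot→A, Depot→B, Depot→D, Depot→F, Depot→Port, H→Port}.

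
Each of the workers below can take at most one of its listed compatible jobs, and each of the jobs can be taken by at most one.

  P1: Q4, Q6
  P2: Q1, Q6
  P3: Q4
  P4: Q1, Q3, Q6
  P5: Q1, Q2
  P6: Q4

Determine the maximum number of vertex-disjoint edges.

Unit-capacity flow: source→left, listed edges, right→sink; max matching = max flow.
Augmenting path P1→Q4 (+1); matched 1.
Augmenting path P2→Q1 (+1); matched 2.
Augmenting path P4→Q3 (+1); matched 3.
Augmenting path P5→Q2 (+1); matched 4.
Augmenting path P3→Q4→P1→Q6 (+1); matched 5.
No augmenting path remains; maximum matching = 5.
König certificate: {P1, P2, P4, P5, Q4} is a vertex cover of size 5 (every listed pair touches it), so no matching can be larger.

5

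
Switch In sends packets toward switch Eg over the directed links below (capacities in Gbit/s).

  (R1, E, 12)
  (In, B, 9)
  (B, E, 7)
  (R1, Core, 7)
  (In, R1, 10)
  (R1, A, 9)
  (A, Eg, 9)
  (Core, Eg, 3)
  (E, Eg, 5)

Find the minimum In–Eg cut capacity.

Augment In→B→E→Eg: bottleneck 5, flow now 5.
Augment In→R1→A→Eg: bottleneck 9, flow now 14.
Augment In→R1→Core→Eg: bottleneck 1, flow now 15.
No augmenting path remains; maximum flow = 15.
By max-flow min-cut, the minimum cut capacity equals the max flow.
In the residual graph, reachable from In: {In, B, E}.
Min-cut edges: In→R1 (10), E→Eg (5); capacity 10 + 5 = 15.

15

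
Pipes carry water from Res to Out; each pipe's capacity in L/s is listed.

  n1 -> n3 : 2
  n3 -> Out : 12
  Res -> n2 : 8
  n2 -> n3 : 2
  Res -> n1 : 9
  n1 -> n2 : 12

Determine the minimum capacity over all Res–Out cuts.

4

Augment Res→n1→n3→Out: bottleneck 2, flow now 2.
Augment Res→n2→n3→Out: bottleneck 2, flow now 4.
No augmenting path remains; maximum flow = 4.
By max-flow min-cut, the minimum cut capacity equals the max flow.
In the residual graph, reachable from Res: {Res, n1, n2}.
Min-cut edges: n1→n3 (2), n2→n3 (2); capacity 2 + 2 = 4.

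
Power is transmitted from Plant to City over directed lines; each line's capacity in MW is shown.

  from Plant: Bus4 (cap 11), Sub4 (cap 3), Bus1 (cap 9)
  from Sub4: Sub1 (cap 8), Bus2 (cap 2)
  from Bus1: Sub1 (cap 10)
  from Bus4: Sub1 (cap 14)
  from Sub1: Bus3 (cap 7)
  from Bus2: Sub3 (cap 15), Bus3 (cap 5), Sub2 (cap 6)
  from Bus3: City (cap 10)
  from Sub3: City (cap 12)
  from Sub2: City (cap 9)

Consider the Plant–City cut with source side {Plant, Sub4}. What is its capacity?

Edges leaving {Plant, Sub4}: Plant→Bus1 (9), Plant→Bus4 (11), Sub4→Sub1 (8), Sub4→Bus2 (2).
Cut capacity = 9 + 11 + 8 + 2 = 30.

30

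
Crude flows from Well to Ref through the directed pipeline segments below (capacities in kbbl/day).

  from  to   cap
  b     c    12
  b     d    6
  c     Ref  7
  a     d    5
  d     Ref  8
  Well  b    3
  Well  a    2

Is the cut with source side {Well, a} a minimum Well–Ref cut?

Given cut capacity: 3 + 5 = 8.
Augment Well→a→d→Ref: bottleneck 2, flow now 2.
Augment Well→b→c→Ref: bottleneck 3, flow now 5.
No augmenting path remains; maximum flow = 5.
In the residual graph, reachable from Well: {Well}.
Min-cut edges: Well→a (2), Well→b (3); capacity 2 + 3 = 5.
Cut capacity 8 exceeds the max flow 5, so it is not minimum.

No — its capacity is 8, but the minimum cut has capacity 5.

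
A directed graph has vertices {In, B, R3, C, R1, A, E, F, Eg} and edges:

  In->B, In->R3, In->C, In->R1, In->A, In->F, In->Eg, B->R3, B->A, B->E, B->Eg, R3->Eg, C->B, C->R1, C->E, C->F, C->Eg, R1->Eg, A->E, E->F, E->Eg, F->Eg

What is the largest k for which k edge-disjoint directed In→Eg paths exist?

7

Assign every edge capacity 1; by Menger, the answer equals the max flow.
Path In→Eg (+1); total 1.
Path In→B→Eg (+1); total 2.
Path In→R3→Eg (+1); total 3.
Path In→C→Eg (+1); total 4.
Path In→R1→Eg (+1); total 5.
Path In→F→Eg (+1); total 6.
Path In→A→E→Eg (+1); total 7.
No residual In→Eg path; max flow = 7.
Certifying cut of size 7: {In→A, In→B, In→C, In→Eg, In→F, In→R1, In→R3}.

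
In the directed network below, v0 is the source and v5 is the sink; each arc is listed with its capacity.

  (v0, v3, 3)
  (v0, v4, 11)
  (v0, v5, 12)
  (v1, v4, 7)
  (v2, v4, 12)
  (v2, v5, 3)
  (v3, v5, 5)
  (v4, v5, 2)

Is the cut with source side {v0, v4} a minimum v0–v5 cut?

Given cut capacity: 3 + 12 + 2 = 17.
Augment v0→v5: bottleneck 12, flow now 12.
Augment v0→v3→v5: bottleneck 3, flow now 15.
Augment v0→v4→v5: bottleneck 2, flow now 17.
No augmenting path remains; maximum flow = 17.
Cut capacity 17 equals the max flow, so it is a minimum cut.

Yes — it is a minimum cut (capacity 17).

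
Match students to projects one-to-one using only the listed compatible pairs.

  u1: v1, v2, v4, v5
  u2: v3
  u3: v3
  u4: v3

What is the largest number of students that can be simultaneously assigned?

2

Unit-capacity flow: source→left, listed edges, right→sink; max matching = max flow.
Augmenting path u1→v1 (+1); matched 1.
Augmenting path u2→v3 (+1); matched 2.
No augmenting path remains; maximum matching = 2.
König certificate: {u1, v3} is a vertex cover of size 2 (every listed pair touches it), so no matching can be larger.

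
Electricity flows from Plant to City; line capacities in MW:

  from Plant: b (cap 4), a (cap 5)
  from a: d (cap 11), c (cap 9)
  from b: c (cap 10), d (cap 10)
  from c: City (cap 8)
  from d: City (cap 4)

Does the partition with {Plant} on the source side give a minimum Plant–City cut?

Given cut capacity: 5 + 4 = 9.
Augment Plant→a→c→City: bottleneck 5, flow now 5.
Augment Plant→b→c→City: bottleneck 3, flow now 8.
Augment Plant→b→d→City: bottleneck 1, flow now 9.
No augmenting path remains; maximum flow = 9.
Cut capacity 9 equals the max flow, so it is a minimum cut.

Yes — it is a minimum cut (capacity 9).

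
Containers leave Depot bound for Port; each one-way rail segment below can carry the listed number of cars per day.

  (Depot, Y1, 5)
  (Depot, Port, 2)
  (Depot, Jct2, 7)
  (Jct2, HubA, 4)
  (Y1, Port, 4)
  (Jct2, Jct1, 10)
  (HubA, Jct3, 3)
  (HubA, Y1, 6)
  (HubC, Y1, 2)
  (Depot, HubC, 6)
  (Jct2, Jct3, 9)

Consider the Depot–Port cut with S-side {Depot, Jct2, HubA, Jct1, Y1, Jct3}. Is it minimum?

Given cut capacity: 6 + 2 + 4 = 12.
Augment Depot→Port: bottleneck 2, flow now 2.
Augment Depot→Y1→Port: bottleneck 4, flow now 6.
No augmenting path remains; maximum flow = 6.
In the residual graph, reachable from Depot: {Depot, HubC, Jct2, HubA, Jct1, Y1, Jct3}.
Min-cut edges: Depot→Port (2), Y1→Port (4); capacity 2 + 4 = 6.
Cut capacity 12 exceeds the max flow 6, so it is not minimum.

No — its capacity is 12, but the minimum cut has capacity 6.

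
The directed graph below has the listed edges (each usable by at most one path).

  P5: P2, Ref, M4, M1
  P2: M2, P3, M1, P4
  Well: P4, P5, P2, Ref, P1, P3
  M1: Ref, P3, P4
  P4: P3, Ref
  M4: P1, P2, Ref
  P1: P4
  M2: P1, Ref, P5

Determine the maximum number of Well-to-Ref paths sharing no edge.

Assign every edge capacity 1; by Menger, the answer equals the max flow.
Path Well→Ref (+1); total 1.
Path Well→P5→Ref (+1); total 2.
Path Well→P4→Ref (+1); total 3.
Path Well→P2→M2→Ref (+1); total 4.
No residual Well→Ref path; max flow = 4.
Certifying cut of size 4: {P4→Ref, Well→P2, Well→P5, Well→Ref}.

4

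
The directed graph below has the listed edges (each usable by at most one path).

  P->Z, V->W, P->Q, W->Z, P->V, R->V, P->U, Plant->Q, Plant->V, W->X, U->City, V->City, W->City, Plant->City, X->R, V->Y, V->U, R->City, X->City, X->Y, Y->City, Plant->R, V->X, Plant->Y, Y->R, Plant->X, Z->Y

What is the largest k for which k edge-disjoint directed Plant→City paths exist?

5

Assign every edge capacity 1; by Menger, the answer equals the max flow.
Path Plant→City (+1); total 1.
Path Plant→R→City (+1); total 2.
Path Plant→V→City (+1); total 3.
Path Plant→X→City (+1); total 4.
Path Plant→Y→City (+1); total 5.
No residual Plant→City path; max flow = 5.
Certifying cut of size 5: {Plant→City, Plant→R, Plant→V, Plant→X, Plant→Y}.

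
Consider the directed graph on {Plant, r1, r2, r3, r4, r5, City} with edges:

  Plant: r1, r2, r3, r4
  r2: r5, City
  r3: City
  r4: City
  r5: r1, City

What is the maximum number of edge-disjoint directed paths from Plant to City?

3

Assign every edge capacity 1; by Menger, the answer equals the max flow.
Path Plant→r2→City (+1); total 1.
Path Plant→r3→City (+1); total 2.
Path Plant→r4→City (+1); total 3.
No residual Plant→City path; max flow = 3.
Certifying cut of size 3: {Plant→r2, Plant→r3, Plant→r4}.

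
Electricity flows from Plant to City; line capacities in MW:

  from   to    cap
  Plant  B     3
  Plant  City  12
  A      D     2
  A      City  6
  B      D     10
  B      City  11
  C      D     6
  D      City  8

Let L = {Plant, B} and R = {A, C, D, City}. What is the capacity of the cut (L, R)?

Edges leaving {Plant, B}: Plant→City (12), B→D (10), B→City (11).
Cut capacity = 12 + 10 + 11 = 33.

33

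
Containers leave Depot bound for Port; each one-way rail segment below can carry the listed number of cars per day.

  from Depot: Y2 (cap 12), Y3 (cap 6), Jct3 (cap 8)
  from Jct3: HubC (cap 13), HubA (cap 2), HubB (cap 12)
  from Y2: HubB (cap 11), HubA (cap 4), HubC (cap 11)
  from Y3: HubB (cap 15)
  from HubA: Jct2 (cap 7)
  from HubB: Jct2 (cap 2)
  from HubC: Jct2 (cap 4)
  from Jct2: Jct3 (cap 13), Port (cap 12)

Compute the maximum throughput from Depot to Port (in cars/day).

12

Augment Depot→Jct3→HubA→Jct2→Port: bottleneck 2, flow now 2.
Augment Depot→Jct3→HubB→Jct2→Port: bottleneck 2, flow now 4.
Augment Depot→Jct3→HubC→Jct2→Port: bottleneck 4, flow now 8.
Augment Depot→Y2→HubA→Jct2→Port: bottleneck 4, flow now 12.
No augmenting path remains; maximum flow = 12.
In the residual graph, reachable from Depot: {Depot, Jct3, Y2, Y3, HubB, HubC}.
Min-cut edges: Jct3→HubA (2), Y2→HubA (4), HubB→Jct2 (2), HubC→Jct2 (4); capacity 2 + 4 + 2 + 4 = 12.
This cut is saturated, so no flow can exceed 12.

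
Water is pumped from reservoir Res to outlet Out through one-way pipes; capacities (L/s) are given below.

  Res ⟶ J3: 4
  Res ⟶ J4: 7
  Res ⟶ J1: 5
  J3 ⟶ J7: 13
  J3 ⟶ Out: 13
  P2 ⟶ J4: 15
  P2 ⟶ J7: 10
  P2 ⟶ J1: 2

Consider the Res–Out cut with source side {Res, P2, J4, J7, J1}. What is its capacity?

Edges leaving {Res, P2, J4, J7, J1}: Res→J3 (4).
Cut capacity = 4 = 4.

4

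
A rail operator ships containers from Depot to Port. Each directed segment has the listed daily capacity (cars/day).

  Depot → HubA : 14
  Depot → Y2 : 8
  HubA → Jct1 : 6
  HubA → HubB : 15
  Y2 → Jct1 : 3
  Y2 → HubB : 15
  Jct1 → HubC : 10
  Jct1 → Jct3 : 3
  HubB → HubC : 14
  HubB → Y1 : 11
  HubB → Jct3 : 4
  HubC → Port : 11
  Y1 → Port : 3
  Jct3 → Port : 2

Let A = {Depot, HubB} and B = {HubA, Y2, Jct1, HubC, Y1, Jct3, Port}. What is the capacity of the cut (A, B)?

51

Edges leaving {Depot, HubB}: Depot→HubA (14), Depot→Y2 (8), HubB→HubC (14), HubB→Y1 (11), HubB→Jct3 (4).
Cut capacity = 14 + 8 + 14 + 11 + 4 = 51.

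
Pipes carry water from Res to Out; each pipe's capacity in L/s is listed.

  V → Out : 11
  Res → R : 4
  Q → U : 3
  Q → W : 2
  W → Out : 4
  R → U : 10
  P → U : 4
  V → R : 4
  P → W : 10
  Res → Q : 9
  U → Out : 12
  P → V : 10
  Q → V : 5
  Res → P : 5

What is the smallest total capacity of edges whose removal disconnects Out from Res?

Augment Res→P→U→Out: bottleneck 4, flow now 4.
Augment Res→P→V→Out: bottleneck 1, flow now 5.
Augment Res→Q→U→Out: bottleneck 3, flow now 8.
Augment Res→Q→V→Out: bottleneck 5, flow now 13.
Augment Res→Q→W→Out: bottleneck 1, flow now 14.
Augment Res→R→U→Out: bottleneck 4, flow now 18.
No augmenting path remains; maximum flow = 18.
By max-flow min-cut, the minimum cut capacity equals the max flow.
In the residual graph, reachable from Res: {Res}.
Min-cut edges: Res→P (5), Res→Q (9), Res→R (4); capacity 5 + 9 + 4 = 18.

18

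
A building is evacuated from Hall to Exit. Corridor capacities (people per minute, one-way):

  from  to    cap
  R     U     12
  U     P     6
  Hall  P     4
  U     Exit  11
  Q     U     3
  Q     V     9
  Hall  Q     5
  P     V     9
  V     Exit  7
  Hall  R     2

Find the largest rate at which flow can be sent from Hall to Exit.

Augment Hall→P→V→Exit: bottleneck 4, flow now 4.
Augment Hall→Q→U→Exit: bottleneck 3, flow now 7.
Augment Hall→Q→V→Exit: bottleneck 2, flow now 9.
Augment Hall→R→U→Exit: bottleneck 2, flow now 11.
No augmenting path remains; maximum flow = 11.
In the residual graph, reachable from Hall: {Hall}.
Min-cut edges: Hall→P (4), Hall→Q (5), Hall→R (2); capacity 4 + 5 + 2 = 11.
This cut is saturated, so no flow can exceed 11.

11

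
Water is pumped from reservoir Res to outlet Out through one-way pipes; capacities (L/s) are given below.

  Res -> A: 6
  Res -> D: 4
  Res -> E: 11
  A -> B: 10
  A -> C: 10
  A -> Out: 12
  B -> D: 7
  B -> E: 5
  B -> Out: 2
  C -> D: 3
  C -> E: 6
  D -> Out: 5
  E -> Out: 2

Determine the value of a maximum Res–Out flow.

12

Augment Res→A→Out: bottleneck 6, flow now 6.
Augment Res→D→Out: bottleneck 4, flow now 10.
Augment Res→E→Out: bottleneck 2, flow now 12.
No augmenting path remains; maximum flow = 12.
In the residual graph, reachable from Res: {Res, E}.
Min-cut edges: Res→A (6), Res→D (4), E→Out (2); capacity 6 + 4 + 2 = 12.
This cut is saturated, so no flow can exceed 12.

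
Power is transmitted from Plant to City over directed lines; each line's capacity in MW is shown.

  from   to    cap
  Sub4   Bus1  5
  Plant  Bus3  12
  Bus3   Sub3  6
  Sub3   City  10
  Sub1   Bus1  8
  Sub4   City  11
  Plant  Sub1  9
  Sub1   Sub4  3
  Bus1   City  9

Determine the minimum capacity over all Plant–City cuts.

Augment Plant→Sub1→Sub4→City: bottleneck 3, flow now 3.
Augment Plant→Sub1→Bus1→City: bottleneck 6, flow now 9.
Augment Plant→Bus3→Sub3→City: bottleneck 6, flow now 15.
No augmenting path remains; maximum flow = 15.
By max-flow min-cut, the minimum cut capacity equals the max flow.
In the residual graph, reachable from Plant: {Plant, Bus3}.
Min-cut edges: Plant→Sub1 (9), Bus3→Sub3 (6); capacity 9 + 6 = 15.

15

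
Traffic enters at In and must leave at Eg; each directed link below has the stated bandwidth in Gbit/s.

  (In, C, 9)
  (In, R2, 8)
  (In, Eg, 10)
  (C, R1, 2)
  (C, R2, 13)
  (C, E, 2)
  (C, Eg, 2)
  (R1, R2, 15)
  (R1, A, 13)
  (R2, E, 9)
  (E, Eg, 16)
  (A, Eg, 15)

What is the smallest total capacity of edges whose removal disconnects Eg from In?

25

Augment In→Eg: bottleneck 10, flow now 10.
Augment In→C→Eg: bottleneck 2, flow now 12.
Augment In→C→E→Eg: bottleneck 2, flow now 14.
Augment In→R2→E→Eg: bottleneck 8, flow now 22.
Augment In→C→R1→A→Eg: bottleneck 2, flow now 24.
Augment In→C→R2→E→Eg: bottleneck 1, flow now 25.
No augmenting path remains; maximum flow = 25.
By max-flow min-cut, the minimum cut capacity equals the max flow.
In the residual graph, reachable from In: {In, C, R2}.
Min-cut edges: In→Eg (10), C→R1 (2), C→E (2), C→Eg (2), R2→E (9); capacity 10 + 2 + 2 + 2 + 9 = 25.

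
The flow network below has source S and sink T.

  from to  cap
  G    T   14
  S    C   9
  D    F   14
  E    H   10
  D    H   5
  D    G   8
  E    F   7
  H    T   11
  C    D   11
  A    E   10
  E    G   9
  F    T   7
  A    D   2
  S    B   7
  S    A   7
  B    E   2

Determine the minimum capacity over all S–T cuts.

18

Augment S→A→D→F→T: bottleneck 2, flow now 2.
Augment S→A→E→F→T: bottleneck 5, flow now 7.
Augment S→B→E→G→T: bottleneck 2, flow now 9.
Augment S→C→D→G→T: bottleneck 8, flow now 17.
Augment S→C→D→H→T: bottleneck 1, flow now 18.
No augmenting path remains; maximum flow = 18.
By max-flow min-cut, the minimum cut capacity equals the max flow.
In the residual graph, reachable from S: {S, B}.
Min-cut edges: S→A (7), S→C (9), B→E (2); capacity 7 + 9 + 2 = 18.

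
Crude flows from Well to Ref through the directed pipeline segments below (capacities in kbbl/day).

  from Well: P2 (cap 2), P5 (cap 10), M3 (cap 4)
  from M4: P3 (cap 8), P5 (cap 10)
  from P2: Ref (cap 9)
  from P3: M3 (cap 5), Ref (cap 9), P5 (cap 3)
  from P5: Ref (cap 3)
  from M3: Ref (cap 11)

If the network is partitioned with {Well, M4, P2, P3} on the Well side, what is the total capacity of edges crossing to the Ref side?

Edges leaving {Well, M4, P2, P3}: Well→P5 (10), Well→M3 (4), M4→P5 (10), P2→Ref (9), P3→P5 (3), P3→M3 (5), P3→Ref (9).
Cut capacity = 10 + 4 + 10 + 9 + 3 + 5 + 9 = 50.

50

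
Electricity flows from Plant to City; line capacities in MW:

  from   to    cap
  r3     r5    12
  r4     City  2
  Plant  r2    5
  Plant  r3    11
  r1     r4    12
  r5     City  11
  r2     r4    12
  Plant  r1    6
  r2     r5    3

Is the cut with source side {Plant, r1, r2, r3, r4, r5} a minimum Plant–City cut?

Given cut capacity: 2 + 11 = 13.
Augment Plant→r1→r4→City: bottleneck 2, flow now 2.
Augment Plant→r2→r5→City: bottleneck 3, flow now 5.
Augment Plant→r3→r5→City: bottleneck 8, flow now 13.
No augmenting path remains; maximum flow = 13.
Cut capacity 13 equals the max flow, so it is a minimum cut.

Yes — it is a minimum cut (capacity 13).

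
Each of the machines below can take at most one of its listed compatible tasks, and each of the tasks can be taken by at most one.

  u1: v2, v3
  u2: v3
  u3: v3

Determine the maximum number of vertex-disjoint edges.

2

Unit-capacity flow: source→left, listed edges, right→sink; max matching = max flow.
Augmenting path u1→v2 (+1); matched 1.
Augmenting path u2→v3 (+1); matched 2.
No augmenting path remains; maximum matching = 2.
König certificate: {u1, v3} is a vertex cover of size 2 (every listed pair touches it), so no matching can be larger.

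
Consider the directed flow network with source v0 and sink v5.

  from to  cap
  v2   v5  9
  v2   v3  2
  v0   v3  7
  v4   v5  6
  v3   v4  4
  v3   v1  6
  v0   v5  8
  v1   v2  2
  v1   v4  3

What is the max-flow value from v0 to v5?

Augment v0→v5: bottleneck 8, flow now 8.
Augment v0→v3→v4→v5: bottleneck 4, flow now 12.
Augment v0→v3→v1→v2→v5: bottleneck 2, flow now 14.
Augment v0→v3→v1→v4→v5: bottleneck 1, flow now 15.
No augmenting path remains; maximum flow = 15.
In the residual graph, reachable from v0: {v0}.
Min-cut edges: v0→v3 (7), v0→v5 (8); capacity 7 + 8 = 15.
This cut is saturated, so no flow can exceed 15.

15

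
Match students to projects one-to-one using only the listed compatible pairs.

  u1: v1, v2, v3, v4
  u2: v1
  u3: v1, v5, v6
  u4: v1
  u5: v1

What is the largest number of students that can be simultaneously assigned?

Unit-capacity flow: source→left, listed edges, right→sink; max matching = max flow.
Augmenting path u1→v1 (+1); matched 1.
Augmenting path u3→v5 (+1); matched 2.
Augmenting path u2→v1→u1→v2 (+1); matched 3.
No augmenting path remains; maximum matching = 3.
König certificate: {u1, u3, v1} is a vertex cover of size 3 (every listed pair touches it), so no matching can be larger.

3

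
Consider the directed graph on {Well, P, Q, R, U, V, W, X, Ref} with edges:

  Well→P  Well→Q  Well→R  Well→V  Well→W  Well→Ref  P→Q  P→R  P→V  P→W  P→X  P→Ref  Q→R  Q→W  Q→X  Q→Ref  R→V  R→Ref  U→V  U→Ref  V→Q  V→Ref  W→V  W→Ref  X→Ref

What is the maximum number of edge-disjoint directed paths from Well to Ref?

Assign every edge capacity 1; by Menger, the answer equals the max flow.
Path Well→Ref (+1); total 1.
Path Well→P→Ref (+1); total 2.
Path Well→Q→Ref (+1); total 3.
Path Well→R→Ref (+1); total 4.
Path Well→V→Ref (+1); total 5.
Path Well→W→Ref (+1); total 6.
No residual Well→Ref path; max flow = 6.
Certifying cut of size 6: {Well→P, Well→Q, Well→R, Well→Ref, Well→V, Well→W}.

6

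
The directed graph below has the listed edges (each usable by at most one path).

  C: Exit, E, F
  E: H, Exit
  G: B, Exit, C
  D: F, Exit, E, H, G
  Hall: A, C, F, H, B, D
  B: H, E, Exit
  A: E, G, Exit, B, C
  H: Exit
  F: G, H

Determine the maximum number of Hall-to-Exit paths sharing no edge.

Assign every edge capacity 1; by Menger, the answer equals the max flow.
Path Hall→A→Exit (+1); total 1.
Path Hall→B→Exit (+1); total 2.
Path Hall→C→Exit (+1); total 3.
Path Hall→D→Exit (+1); total 4.
Path Hall→H→Exit (+1); total 5.
Path Hall→F→G→Exit (+1); total 6.
No residual Hall→Exit path; max flow = 6.
Certifying cut of size 6: {Hall→A, Hall→B, Hall→C, Hall→D, Hall→F, Hall→H}.

6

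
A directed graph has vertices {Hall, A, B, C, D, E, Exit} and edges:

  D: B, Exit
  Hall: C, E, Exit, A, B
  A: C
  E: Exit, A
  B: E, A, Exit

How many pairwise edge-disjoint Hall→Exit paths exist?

Assign every edge capacity 1; by Menger, the answer equals the max flow.
Path Hall→Exit (+1); total 1.
Path Hall→B→Exit (+1); total 2.
Path Hall→E→Exit (+1); total 3.
No residual Hall→Exit path; max flow = 3.
Certifying cut of size 3: {Hall→B, Hall→E, Hall→Exit}.

3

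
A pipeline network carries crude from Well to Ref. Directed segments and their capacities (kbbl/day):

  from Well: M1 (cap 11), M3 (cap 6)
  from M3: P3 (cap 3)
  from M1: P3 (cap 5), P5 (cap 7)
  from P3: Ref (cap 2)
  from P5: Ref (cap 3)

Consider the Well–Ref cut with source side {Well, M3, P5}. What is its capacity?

17

Edges leaving {Well, M3, P5}: Well→M1 (11), M3→P3 (3), P5→Ref (3).
Cut capacity = 11 + 3 + 3 = 17.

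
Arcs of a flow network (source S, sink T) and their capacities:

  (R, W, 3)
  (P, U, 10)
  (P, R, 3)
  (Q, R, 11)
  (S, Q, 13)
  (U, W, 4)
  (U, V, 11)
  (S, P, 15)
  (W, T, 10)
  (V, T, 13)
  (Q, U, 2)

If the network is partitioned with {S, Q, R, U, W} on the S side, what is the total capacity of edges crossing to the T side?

36

Edges leaving {S, Q, R, U, W}: S→P (15), U→V (11), W→T (10).
Cut capacity = 15 + 11 + 10 = 36.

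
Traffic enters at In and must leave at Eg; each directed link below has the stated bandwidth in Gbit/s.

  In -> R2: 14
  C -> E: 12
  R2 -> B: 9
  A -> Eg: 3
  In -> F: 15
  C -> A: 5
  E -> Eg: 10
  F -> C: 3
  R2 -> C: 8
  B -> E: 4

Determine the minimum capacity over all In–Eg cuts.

13

Augment In→F→C→E→Eg: bottleneck 3, flow now 3.
Augment In→R2→C→E→Eg: bottleneck 7, flow now 10.
Augment In→R2→C→A→Eg: bottleneck 1, flow now 11.
Augment In→R2→B→E→C→A→Eg: bottleneck 2, flow now 13. (uses reverse residual edge)
No augmenting path remains; maximum flow = 13.
By max-flow min-cut, the minimum cut capacity equals the max flow.
In the residual graph, reachable from In: {In, F, R2, C, B, E, A}.
Min-cut edges: E→Eg (10), A→Eg (3); capacity 10 + 3 = 13.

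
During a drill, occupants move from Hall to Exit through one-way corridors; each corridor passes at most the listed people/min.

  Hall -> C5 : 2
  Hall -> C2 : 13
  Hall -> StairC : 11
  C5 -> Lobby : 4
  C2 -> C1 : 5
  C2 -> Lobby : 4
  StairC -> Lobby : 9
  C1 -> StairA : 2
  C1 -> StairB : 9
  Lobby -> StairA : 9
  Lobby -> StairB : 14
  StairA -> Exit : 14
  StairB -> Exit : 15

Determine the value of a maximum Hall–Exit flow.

Augment Hall→C5→Lobby→StairA→Exit: bottleneck 2, flow now 2.
Augment Hall→C2→C1→StairA→Exit: bottleneck 2, flow now 4.
Augment Hall→C2→C1→StairB→Exit: bottleneck 3, flow now 7.
Augment Hall→C2→Lobby→StairA→Exit: bottleneck 4, flow now 11.
Augment Hall→StairC→Lobby→StairA→Exit: bottleneck 3, flow now 14.
Augment Hall→StairC→Lobby→StairB→Exit: bottleneck 6, flow now 20.
No augmenting path remains; maximum flow = 20.
In the residual graph, reachable from Hall: {Hall, C2, StairC}.
Min-cut edges: Hall→C5 (2), C2→C1 (5), C2→Lobby (4), StairC→Lobby (9); capacity 2 + 5 + 4 + 9 = 20.
This cut is saturated, so no flow can exceed 20.

20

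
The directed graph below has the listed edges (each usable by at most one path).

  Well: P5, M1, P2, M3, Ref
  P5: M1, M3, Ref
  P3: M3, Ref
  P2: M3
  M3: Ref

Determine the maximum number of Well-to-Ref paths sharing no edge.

3

Assign every edge capacity 1; by Menger, the answer equals the max flow.
Path Well→Ref (+1); total 1.
Path Well→P5→Ref (+1); total 2.
Path Well→M3→Ref (+1); total 3.
No residual Well→Ref path; max flow = 3.
Certifying cut of size 3: {M3→Ref, Well→P5, Well→Ref}.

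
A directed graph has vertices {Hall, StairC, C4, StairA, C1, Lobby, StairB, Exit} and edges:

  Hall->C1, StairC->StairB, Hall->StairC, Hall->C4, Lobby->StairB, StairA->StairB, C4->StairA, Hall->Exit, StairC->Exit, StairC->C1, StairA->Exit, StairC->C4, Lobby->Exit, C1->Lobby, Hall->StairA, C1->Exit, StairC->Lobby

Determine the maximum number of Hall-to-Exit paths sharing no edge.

4

Assign every edge capacity 1; by Menger, the answer equals the max flow.
Path Hall→Exit (+1); total 1.
Path Hall→StairC→Exit (+1); total 2.
Path Hall→StairA→Exit (+1); total 3.
Path Hall→C1→Exit (+1); total 4.
No residual Hall→Exit path; max flow = 4.
Certifying cut of size 4: {Hall→C1, Hall→Exit, Hall→StairC, StairA→Exit}.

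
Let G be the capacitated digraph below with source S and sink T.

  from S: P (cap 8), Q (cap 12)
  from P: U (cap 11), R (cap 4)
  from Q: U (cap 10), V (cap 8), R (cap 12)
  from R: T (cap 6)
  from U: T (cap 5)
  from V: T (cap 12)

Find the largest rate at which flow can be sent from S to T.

19

Augment S→P→R→T: bottleneck 4, flow now 4.
Augment S→P→U→T: bottleneck 4, flow now 8.
Augment S→Q→R→T: bottleneck 2, flow now 10.
Augment S→Q→U→T: bottleneck 1, flow now 11.
Augment S→Q→V→T: bottleneck 8, flow now 19.
No augmenting path remains; maximum flow = 19.
In the residual graph, reachable from S: {S, P, Q, R, U}.
Min-cut edges: Q→V (8), R→T (6), U→T (5); capacity 8 + 6 + 5 = 19.
This cut is saturated, so no flow can exceed 19.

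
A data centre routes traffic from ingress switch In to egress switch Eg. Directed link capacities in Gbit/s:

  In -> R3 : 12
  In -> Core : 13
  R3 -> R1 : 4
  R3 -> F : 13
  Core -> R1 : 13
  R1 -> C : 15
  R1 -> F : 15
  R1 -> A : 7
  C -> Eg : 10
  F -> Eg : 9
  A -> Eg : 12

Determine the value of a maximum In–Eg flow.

25

Augment In→R3→F→Eg: bottleneck 9, flow now 9.
Augment In→R3→R1→C→Eg: bottleneck 3, flow now 12.
Augment In→Core→R1→C→Eg: bottleneck 7, flow now 19.
Augment In→Core→R1→A→Eg: bottleneck 6, flow now 25.
No augmenting path remains; maximum flow = 25.
In the residual graph, reachable from In: {In}.
Min-cut edges: In→R3 (12), In→Core (13); capacity 12 + 13 = 25.
This cut is saturated, so no flow can exceed 25.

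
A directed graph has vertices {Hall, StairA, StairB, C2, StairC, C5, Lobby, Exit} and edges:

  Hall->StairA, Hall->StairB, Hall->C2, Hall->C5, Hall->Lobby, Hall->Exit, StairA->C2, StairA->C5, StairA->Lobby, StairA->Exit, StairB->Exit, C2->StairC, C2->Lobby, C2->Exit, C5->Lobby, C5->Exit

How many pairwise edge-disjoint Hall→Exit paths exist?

5

Assign every edge capacity 1; by Menger, the answer equals the max flow.
Path Hall→Exit (+1); total 1.
Path Hall→StairA→Exit (+1); total 2.
Path Hall→StairB→Exit (+1); total 3.
Path Hall→C2→Exit (+1); total 4.
Path Hall→C5→Exit (+1); total 5.
No residual Hall→Exit path; max flow = 5.
Certifying cut of size 5: {Hall→C2, Hall→C5, Hall→Exit, Hall→StairA, Hall→StairB}.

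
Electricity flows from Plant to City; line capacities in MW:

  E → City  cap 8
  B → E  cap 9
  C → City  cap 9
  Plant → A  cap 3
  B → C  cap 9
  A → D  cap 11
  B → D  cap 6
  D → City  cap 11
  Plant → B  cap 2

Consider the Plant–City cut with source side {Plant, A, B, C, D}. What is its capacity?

29

Edges leaving {Plant, A, B, C, D}: B→E (9), C→City (9), D→City (11).
Cut capacity = 9 + 9 + 11 = 29.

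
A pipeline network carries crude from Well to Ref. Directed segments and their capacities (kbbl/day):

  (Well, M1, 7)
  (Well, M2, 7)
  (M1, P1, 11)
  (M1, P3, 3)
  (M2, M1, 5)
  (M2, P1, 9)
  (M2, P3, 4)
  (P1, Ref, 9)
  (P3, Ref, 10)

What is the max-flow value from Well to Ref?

Augment Well→M1→P1→Ref: bottleneck 7, flow now 7.
Augment Well→M2→P1→Ref: bottleneck 2, flow now 9.
Augment Well→M2→P3→Ref: bottleneck 4, flow now 13.
Augment Well→M2→M1→P3→Ref: bottleneck 1, flow now 14.
No augmenting path remains; maximum flow = 14.
In the residual graph, reachable from Well: {Well}.
Min-cut edges: Well→M1 (7), Well→M2 (7); capacity 7 + 7 = 14.
This cut is saturated, so no flow can exceed 14.

14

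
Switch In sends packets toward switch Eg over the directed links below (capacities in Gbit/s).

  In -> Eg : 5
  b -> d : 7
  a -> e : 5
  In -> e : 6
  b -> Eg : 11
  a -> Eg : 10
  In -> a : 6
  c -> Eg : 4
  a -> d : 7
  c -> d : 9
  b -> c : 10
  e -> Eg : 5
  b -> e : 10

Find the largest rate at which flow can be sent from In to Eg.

16

Augment In→Eg: bottleneck 5, flow now 5.
Augment In→a→Eg: bottleneck 6, flow now 11.
Augment In→e→Eg: bottleneck 5, flow now 16.
No augmenting path remains; maximum flow = 16.
In the residual graph, reachable from In: {In, e}.
Min-cut edges: In→a (6), In→Eg (5), e→Eg (5); capacity 6 + 5 + 5 = 16.
This cut is saturated, so no flow can exceed 16.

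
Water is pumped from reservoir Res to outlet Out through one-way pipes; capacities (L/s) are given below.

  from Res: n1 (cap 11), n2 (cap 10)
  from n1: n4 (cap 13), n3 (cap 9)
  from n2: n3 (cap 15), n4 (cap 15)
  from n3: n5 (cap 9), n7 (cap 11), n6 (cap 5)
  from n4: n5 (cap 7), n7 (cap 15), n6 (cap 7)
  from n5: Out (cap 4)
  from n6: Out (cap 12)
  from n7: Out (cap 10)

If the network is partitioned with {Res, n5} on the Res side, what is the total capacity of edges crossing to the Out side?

Edges leaving {Res, n5}: Res→n1 (11), Res→n2 (10), n5→Out (4).
Cut capacity = 11 + 10 + 4 = 25.

25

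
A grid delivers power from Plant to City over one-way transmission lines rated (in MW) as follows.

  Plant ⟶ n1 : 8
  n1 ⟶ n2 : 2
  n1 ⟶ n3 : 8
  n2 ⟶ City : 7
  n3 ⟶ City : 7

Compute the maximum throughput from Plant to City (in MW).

Augment Plant→n1→n2→City: bottleneck 2, flow now 2.
Augment Plant→n1→n3→City: bottleneck 6, flow now 8.
No augmenting path remains; maximum flow = 8.
In the residual graph, reachable from Plant: {Plant}.
Min-cut edges: Plant→n1 (8); capacity 8 = 8.
This cut is saturated, so no flow can exceed 8.

8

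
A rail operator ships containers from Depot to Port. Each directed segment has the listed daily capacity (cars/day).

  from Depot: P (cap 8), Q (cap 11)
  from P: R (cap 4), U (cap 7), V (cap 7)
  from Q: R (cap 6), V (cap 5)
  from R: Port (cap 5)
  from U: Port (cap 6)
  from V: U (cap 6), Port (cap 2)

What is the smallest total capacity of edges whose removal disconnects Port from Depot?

13

Augment Depot→P→R→Port: bottleneck 4, flow now 4.
Augment Depot→P→U→Port: bottleneck 4, flow now 8.
Augment Depot→Q→R→Port: bottleneck 1, flow now 9.
Augment Depot→Q→V→Port: bottleneck 2, flow now 11.
Augment Depot→Q→V→U→Port: bottleneck 2, flow now 13.
No augmenting path remains; maximum flow = 13.
By max-flow min-cut, the minimum cut capacity equals the max flow.
In the residual graph, reachable from Depot: {Depot, P, Q, R, U, V}.
Min-cut edges: R→Port (5), U→Port (6), V→Port (2); capacity 5 + 6 + 2 = 13.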